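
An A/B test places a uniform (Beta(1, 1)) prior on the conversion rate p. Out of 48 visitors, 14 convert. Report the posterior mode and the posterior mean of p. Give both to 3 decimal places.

MAP = 0.292; posterior mean = 0.300

Posterior: Beta(1+14, 1+34) = Beta(15, 35).
Mode = (15−1)/(15+35−2) = 14/48 = 0.292.
With a flat prior the MAP equals the MLE, 14/48.
Mean = 15/(15+35) = 15/50 = 0.300.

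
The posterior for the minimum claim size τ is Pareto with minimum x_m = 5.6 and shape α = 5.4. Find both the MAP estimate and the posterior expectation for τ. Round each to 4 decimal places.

The Pareto density is strictly decreasing on [x_m, ∞), so the mode is x_m = 5.6000.
Mean = α·x_m/(α−1) = 5.4·5.6/4.4 = 6.8727.

MAP: 5.6000. Posterior mean: 6.8727.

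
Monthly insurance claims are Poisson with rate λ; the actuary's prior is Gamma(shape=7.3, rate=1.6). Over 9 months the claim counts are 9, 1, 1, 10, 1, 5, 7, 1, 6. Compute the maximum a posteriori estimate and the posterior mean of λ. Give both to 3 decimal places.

MAP: 4.462. Posterior mean: 4.557.

Σ counts = 41. Posterior: Gamma(shape = 7.3+41 = 48.3, rate = 1.6+9 = 10.6).
Mode = (α−1)/β = 47.3/10.6 = 4.462.
Mean = α/β = 48.3/10.6 = 4.557.
Right-skewed posterior ⇒ mode < mean.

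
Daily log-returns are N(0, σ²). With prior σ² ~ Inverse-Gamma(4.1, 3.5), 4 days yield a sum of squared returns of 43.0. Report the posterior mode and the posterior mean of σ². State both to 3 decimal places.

σ²_MAP = 3.521, E[σ²|data] = 4.902

Posterior: Inverse-Gamma(shape = 4.1+4/2 = 6.1, scale = 3.5+43.0/2 = 25.0).
Mode = β/(α+1) = 25.0/7.1 = 3.521.
Mean = β/(α−1) = 25.0/5.1 = 4.902.
The mean is pulled above the mode by the posterior's right skew.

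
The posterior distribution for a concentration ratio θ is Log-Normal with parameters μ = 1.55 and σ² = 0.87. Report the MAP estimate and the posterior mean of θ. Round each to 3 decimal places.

MAP estimate = 1.974, posterior mean = 7.279

Mode = exp(μ − σ²) = exp(0.68) = 1.974.
Mean = exp(μ + σ²/2) = exp(1.985) = 7.279.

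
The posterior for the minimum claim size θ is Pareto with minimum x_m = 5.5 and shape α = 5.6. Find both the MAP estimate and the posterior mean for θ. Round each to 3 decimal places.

MAP = 5.500, posterior mean = 6.696

The Pareto density is strictly decreasing on [x_m, ∞), so the mode is x_m = 5.500.
Mean = α·x_m/(α−1) = 5.6·5.5/4.6 = 6.696.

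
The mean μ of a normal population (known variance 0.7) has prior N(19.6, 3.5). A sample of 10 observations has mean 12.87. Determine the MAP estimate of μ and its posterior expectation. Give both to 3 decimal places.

μ_MAP = 13.002, E[μ|data] = 13.002

Posterior for μ is Normal. Precision-weighted mean: (1/3.5·19.6 + 10/0.7·12.87) / (1/3.5 + 10/0.7) = 13.002.
A Normal posterior is symmetric, so mode = mean.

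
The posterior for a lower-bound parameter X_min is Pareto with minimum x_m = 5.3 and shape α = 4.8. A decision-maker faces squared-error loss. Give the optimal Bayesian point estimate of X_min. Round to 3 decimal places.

The Pareto density is strictly decreasing on [x_m, ∞), so the mode is x_m = 5.300.
Mean = α·x_m/(α−1) = 4.8·5.3/3.8 = 6.695.
Squared-error loss ⇒ the optimal estimator is the posterior mean.

6.695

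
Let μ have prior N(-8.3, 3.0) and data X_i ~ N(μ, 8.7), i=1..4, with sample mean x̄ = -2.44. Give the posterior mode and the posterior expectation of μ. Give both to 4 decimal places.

posterior mode = -4.9029, posterior expectation = -4.9029

Posterior for μ is Normal. Precision-weighted mean: (1/3.0·-8.3 + 4/8.7·-2.44) / (1/3.0 + 4/8.7) = -4.9029.
A Normal posterior is symmetric, so mode = mean.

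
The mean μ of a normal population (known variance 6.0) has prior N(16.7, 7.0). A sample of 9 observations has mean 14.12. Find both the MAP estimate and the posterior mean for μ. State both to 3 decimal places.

MAP: 14.344. Posterior mean: 14.344.

Posterior for μ is Normal. Precision-weighted mean: (1/7.0·16.7 + 9/6.0·14.12) / (1/7.0 + 9/6.0) = 14.344.
A Normal posterior is symmetric, so mode = mean.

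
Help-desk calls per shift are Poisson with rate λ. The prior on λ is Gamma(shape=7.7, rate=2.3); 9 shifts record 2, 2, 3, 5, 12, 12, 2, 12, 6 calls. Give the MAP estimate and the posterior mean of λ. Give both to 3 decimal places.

MAP = 5.549, posterior mean = 5.637

Σ counts = 56. Posterior: Gamma(shape = 7.7+56 = 63.7, rate = 2.3+9 = 11.3).
Mode = (α−1)/β = 62.7/11.3 = 5.549.
Mean = α/β = 63.7/11.3 = 5.637.
Mean > mode: the posterior has a right tail.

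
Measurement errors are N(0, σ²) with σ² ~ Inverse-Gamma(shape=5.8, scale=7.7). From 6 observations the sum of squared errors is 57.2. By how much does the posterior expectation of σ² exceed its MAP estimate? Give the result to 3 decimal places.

0.950

Posterior: Inverse-Gamma(shape = 5.8+6/2 = 8.8, scale = 7.7+57.2/2 = 36.3).
Mode = β/(α+1) = 36.3/9.8 = 3.704.
Mean = β/(α−1) = 36.3/7.8 = 4.654.
Difference = 4.654 − 3.704 = 0.950.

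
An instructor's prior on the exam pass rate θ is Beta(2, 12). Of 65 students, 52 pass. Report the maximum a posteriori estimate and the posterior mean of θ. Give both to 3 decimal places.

Posterior: Beta(2+52, 12+13) = Beta(54, 25).
Mode = (54−1)/(54+25−2) = 53/77 = 0.688.
Mean = 54/(54+25) = 54/79 = 0.684.
Mode > mean: the posterior has a left tail.

MAP: 0.688. Posterior mean: 0.684.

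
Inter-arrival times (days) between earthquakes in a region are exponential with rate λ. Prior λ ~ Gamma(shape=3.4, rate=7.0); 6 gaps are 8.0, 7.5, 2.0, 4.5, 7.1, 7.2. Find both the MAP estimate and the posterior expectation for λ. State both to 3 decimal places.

Σ times = 36.3. Posterior: Gamma(shape = 3.4+6 = 9.4, rate = 7.0+36.3 = 43.3).
Mode = (α−1)/β = 8.4/43.3 = 0.194.
Mean = α/β = 9.4/43.3 = 0.217.
Right-skewed posterior ⇒ mode < mean.

λ_MAP = 0.194, E[λ|data] = 0.217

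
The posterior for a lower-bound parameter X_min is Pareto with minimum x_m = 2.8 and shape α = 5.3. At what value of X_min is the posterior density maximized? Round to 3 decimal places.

The Pareto density is strictly decreasing on [x_m, ∞), so the mode is x_m = 2.800.
Mean = α·x_m/(α−1) = 5.3·2.8/4.3 = 3.451.
This is the posterior mode — the MAP estimate.

2.800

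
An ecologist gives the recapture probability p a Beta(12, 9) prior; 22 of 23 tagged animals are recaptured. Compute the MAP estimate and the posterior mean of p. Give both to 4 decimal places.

MAP estimate = 0.7857, posterior mean = 0.7727

Posterior: Beta(12+22, 9+1) = Beta(34, 10).
Mode = (34−1)/(34+10−2) = 33/42 = 0.7857.
Mean = 34/(34+10) = 34/44 = 0.7727.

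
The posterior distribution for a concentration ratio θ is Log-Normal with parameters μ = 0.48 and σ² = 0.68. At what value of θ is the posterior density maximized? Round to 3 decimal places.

Mode = exp(μ − σ²) = exp(-0.20) = 0.819.
Mean = exp(μ + σ²/2) = exp(0.820) = 2.270.
This is the posterior mode — the MAP estimate.

0.819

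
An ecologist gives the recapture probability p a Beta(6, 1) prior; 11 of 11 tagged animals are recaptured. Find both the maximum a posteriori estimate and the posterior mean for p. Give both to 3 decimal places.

Posterior: Beta(6+11, 1+0) = Beta(17, 1).
Since β = 1 ≤ 1 and α > 1, the Beta density is monotone increasing on [0,1]; the mode is at 1.
Mean = 17/(17+1) = 0.944.
The posterior is left-skewed, so the mode exceeds the mean.

MAP = 1.000; posterior mean = 0.944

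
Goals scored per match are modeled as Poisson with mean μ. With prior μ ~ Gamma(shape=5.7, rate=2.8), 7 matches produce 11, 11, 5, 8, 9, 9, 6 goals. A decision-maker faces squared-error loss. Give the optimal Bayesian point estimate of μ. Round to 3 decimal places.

6.602

Σ counts = 59. Posterior: Gamma(shape = 5.7+59 = 64.7, rate = 2.8+7 = 9.8).
Mode = (α−1)/β = 63.7/9.8 = 6.500.
Mean = α/β = 64.7/9.8 = 6.602.
Squared-error loss ⇒ the optimal estimator is the posterior mean.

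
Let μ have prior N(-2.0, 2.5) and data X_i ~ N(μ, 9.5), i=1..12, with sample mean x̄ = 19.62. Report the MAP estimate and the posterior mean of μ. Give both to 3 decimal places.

MAP = 14.420, posterior mean = 14.420

Posterior for μ is Normal. Precision-weighted mean: (1/2.5·-2.0 + 12/9.5·19.62) / (1/2.5 + 12/9.5) = 14.420.
A Normal posterior is symmetric, so mode = mean.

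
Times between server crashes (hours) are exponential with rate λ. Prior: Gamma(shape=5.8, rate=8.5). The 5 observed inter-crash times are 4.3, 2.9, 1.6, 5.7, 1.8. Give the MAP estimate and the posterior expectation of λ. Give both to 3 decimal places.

Σ times = 16.3. Posterior: Gamma(shape = 5.8+5 = 10.8, rate = 8.5+16.3 = 24.8).
Mode = (α−1)/β = 9.8/24.8 = 0.395.
Mean = α/β = 10.8/24.8 = 0.435.

λ_MAP = 0.395, E[λ|data] = 0.435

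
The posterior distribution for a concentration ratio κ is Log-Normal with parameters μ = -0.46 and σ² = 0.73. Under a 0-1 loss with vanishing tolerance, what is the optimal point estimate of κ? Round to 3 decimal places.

Mode = exp(μ − σ²) = exp(-1.19) = 0.304.
Mean = exp(μ + σ²/2) = exp(-0.095) = 0.909.
This is the posterior mode — the MAP estimate.

0.304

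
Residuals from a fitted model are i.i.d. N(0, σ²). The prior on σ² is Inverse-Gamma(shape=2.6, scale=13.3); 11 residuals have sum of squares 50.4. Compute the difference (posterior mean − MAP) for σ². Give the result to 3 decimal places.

1.192

Posterior: Inverse-Gamma(shape = 2.6+11/2 = 8.1, scale = 13.3+50.4/2 = 38.5).
Mode = β/(α+1) = 38.5/9.1 = 4.231.
Mean = β/(α−1) = 38.5/7.1 = 5.423.
Difference = 5.423 − 4.231 = 1.192.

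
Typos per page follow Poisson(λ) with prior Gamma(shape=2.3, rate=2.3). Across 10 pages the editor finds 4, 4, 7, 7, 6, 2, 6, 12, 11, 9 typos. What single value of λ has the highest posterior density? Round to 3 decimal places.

5.634

Σ counts = 68. Posterior: Gamma(shape = 2.3+68 = 70.3, rate = 2.3+10 = 12.3).
Mode = (α−1)/β = 69.3/12.3 = 5.634.
Mean = α/β = 70.3/12.3 = 5.715.
This is the posterior mode — the MAP estimate.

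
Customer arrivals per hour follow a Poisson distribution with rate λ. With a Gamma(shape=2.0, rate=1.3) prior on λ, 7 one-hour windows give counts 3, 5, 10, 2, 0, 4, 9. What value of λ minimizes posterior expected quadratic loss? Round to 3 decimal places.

Σ counts = 33. Posterior: Gamma(shape = 2.0+33 = 35.0, rate = 1.3+7 = 8.3).
Mode = (α−1)/β = 34.0/8.3 = 4.096.
Mean = α/β = 35.0/8.3 = 4.217.
Quadratic loss ⇒ the optimal estimator is the posterior mean.

4.217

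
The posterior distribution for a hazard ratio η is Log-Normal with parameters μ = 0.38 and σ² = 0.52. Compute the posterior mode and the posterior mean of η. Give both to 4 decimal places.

Mode = exp(μ − σ²) = exp(-0.14) = 0.8694.
Mean = exp(μ + σ²/2) = exp(0.640) = 1.8965.

MAP = 0.8694; posterior mean = 1.8965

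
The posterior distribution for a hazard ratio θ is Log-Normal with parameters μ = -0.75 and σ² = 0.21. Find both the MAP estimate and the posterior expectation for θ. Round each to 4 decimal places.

MAP estimate = 0.3829, posterior expectation = 0.5247

Mode = exp(μ − σ²) = exp(-0.96) = 0.3829.
Mean = exp(μ + σ²/2) = exp(-0.645) = 0.5247.
Right-skewed posterior ⇒ mode < mean.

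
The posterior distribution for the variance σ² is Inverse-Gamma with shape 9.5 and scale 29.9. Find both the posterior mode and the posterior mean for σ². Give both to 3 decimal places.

Mode = β/(α+1) = 29.9/10.5 = 2.848.
Mean = β/(α−1) = 29.9/8.5 = 3.518.

MAP = 2.848, posterior mean = 3.518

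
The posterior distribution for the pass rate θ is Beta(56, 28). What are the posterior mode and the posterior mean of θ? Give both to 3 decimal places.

Mode = (56−1)/(56+28−2) = 55/82 = 0.671.
Mean = 56/(56+28) = 56/84 = 0.667.

MAP: 0.671. Posterior mean: 0.667.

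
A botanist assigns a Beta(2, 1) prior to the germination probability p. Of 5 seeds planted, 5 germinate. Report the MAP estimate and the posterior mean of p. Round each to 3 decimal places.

MAP = 1.000; posterior mean = 0.875

Posterior: Beta(2+5, 1+0) = Beta(7, 1).
Since β = 1 ≤ 1 and α > 1, the Beta density is monotone increasing on [0,1]; the mode is at 1.
Mean = 7/(7+1) = 0.875.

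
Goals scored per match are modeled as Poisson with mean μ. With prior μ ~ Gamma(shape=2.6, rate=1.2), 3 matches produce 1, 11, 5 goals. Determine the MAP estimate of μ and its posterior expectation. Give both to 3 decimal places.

MAP estimate = 4.429, posterior expectation = 4.667

Σ counts = 17. Posterior: Gamma(shape = 2.6+17 = 19.6, rate = 1.2+3 = 4.2).
Mode = (α−1)/β = 18.6/4.2 = 4.429.
Mean = α/β = 19.6/4.2 = 4.667.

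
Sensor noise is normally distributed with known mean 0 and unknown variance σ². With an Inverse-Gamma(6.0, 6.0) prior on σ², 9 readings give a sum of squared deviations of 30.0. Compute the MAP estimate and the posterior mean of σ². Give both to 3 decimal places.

Posterior: Inverse-Gamma(shape = 6.0+9/2 = 10.5, scale = 6.0+30.0/2 = 21.0).
Mode = β/(α+1) = 21.0/11.5 = 1.826.
Mean = β/(α−1) = 21.0/9.5 = 2.211.

MAP estimate = 1.826, posterior mean = 2.211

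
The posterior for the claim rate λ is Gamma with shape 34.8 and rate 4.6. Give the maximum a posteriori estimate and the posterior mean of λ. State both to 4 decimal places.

MAP = 7.3478, posterior mean = 7.5652

Mode = (α−1)/β = 33.8/4.6 = 7.3478.
Mean = α/β = 34.8/4.6 = 7.5652.
Mean > mode: the posterior has a right tail.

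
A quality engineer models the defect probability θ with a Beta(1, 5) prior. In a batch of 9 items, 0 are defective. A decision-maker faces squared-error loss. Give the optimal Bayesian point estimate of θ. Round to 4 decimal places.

Posterior: Beta(1+0, 5+9) = Beta(1, 14).
Since α = 1 ≤ 1 and β > 1, the Beta density is monotone decreasing on [0,1]; the mode is at 0.
Mean = 1/(1+14) = 0.0667.
Squared-error loss ⇒ the optimal estimator is the posterior mean.

0.0667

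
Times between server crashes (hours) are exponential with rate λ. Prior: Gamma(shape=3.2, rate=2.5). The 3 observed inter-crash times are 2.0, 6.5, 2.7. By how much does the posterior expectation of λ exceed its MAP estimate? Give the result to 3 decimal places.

Σ times = 11.2. Posterior: Gamma(shape = 3.2+3 = 6.2, rate = 2.5+11.2 = 13.7).
Mode = (α−1)/β = 5.2/13.7 = 0.380.
Mean = α/β = 6.2/13.7 = 0.453.
Difference = 0.453 − 0.380 = 0.073.

0.073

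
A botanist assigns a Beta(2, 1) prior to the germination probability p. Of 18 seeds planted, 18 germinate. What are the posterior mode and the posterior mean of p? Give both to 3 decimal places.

Posterior: Beta(2+18, 1+0) = Beta(20, 1).
Since β = 1 ≤ 1 and α > 1, the Beta density is monotone increasing on [0,1]; the mode is at 1.
Mean = 20/(20+1) = 0.952.

MAP = 1.000, posterior mean = 0.952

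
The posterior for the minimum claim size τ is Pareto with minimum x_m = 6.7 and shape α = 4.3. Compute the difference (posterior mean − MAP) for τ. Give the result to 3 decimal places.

2.030

The Pareto density is strictly decreasing on [x_m, ∞), so the mode is x_m = 6.700.
Mean = α·x_m/(α−1) = 4.3·6.7/3.3 = 8.730.
Difference = 8.730 − 6.700 = 2.030.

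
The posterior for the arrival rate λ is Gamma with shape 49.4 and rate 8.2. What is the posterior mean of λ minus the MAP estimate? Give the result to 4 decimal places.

Mode = (α−1)/β = 48.4/8.2 = 5.9024.
Mean = α/β = 49.4/8.2 = 6.0244.
Difference = 6.0244 − 5.9024 = 0.1220.
Mean > mode: the posterior has a right tail.

0.1220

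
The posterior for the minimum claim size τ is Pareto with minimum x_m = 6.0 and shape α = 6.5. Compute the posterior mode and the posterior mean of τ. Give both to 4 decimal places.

MAP = 6.0000, posterior mean = 7.0909

The Pareto density is strictly decreasing on [x_m, ∞), so the mode is x_m = 6.0000.
Mean = α·x_m/(α−1) = 6.5·6.0/5.5 = 7.0909.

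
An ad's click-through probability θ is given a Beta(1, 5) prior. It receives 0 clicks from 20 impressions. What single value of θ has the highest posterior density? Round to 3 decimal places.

0.000

Posterior: Beta(1+0, 5+20) = Beta(1, 25).
Since α = 1 ≤ 1 and β > 1, the Beta density is monotone decreasing on [0,1]; the mode is at 0.
Mean = 1/(1+25) = 0.038.
This is the posterior mode — the MAP estimate.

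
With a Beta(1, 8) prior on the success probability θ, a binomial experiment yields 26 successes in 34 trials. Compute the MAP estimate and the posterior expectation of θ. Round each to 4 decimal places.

MAP estimate = 0.6341, posterior expectation = 0.6279

Posterior: Beta(1+26, 8+8) = Beta(27, 16).
Mode = (27−1)/(27+16−2) = 26/41 = 0.6341.
Mean = 27/(27+16) = 27/43 = 0.6279.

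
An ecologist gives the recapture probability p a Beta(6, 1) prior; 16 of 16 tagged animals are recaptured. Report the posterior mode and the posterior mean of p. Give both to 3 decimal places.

MAP = 1.000, posterior mean = 0.957

Posterior: Beta(6+16, 1+0) = Beta(22, 1).
Since β = 1 ≤ 1 and α > 1, the Beta density is monotone increasing on [0,1]; the mode is at 1.
Mean = 22/(22+1) = 0.957.
Left-skewed posterior ⇒ mean < mode.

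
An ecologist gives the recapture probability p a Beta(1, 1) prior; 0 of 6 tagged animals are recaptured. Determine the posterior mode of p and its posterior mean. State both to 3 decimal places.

MAP: 0.000. Posterior mean: 0.125.

Posterior: Beta(1+0, 1+6) = Beta(1, 7).
Since α = 1 ≤ 1 and β > 1, the Beta density is monotone decreasing on [0,1]; the mode is at 0.
Mean = 1/(1+7) = 0.125.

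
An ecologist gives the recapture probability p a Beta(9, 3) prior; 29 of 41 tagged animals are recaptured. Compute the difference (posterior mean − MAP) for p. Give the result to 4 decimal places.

Posterior: Beta(9+29, 3+12) = Beta(38, 15).
Mode = (38−1)/(38+15−2) = 37/51 = 0.7255.
Mean = 38/(38+15) = 38/53 = 0.7170.
Difference = 0.7170 − 0.7255 = -0.0085.
The posterior is left-skewed, so the mode exceeds the mean.

-0.0085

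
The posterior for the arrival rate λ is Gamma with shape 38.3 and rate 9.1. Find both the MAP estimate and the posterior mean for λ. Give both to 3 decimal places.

Mode = (α−1)/β = 37.3/9.1 = 4.099.
Mean = α/β = 38.3/9.1 = 4.209.
The mean is pulled above the mode by the posterior's right skew.

λ_MAP = 4.099, E[λ|data] = 4.209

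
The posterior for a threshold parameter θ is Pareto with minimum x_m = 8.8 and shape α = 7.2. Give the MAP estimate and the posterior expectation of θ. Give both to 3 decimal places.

MAP: 8.800. Posterior mean: 10.219.

The Pareto density is strictly decreasing on [x_m, ∞), so the mode is x_m = 8.800.
Mean = α·x_m/(α−1) = 7.2·8.8/6.2 = 10.219.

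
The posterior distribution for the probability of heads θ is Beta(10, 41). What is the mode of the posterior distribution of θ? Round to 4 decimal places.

0.1837

Mode = (10−1)/(10+41−2) = 9/49 = 0.1837.
Mean = 10/(10+41) = 10/51 = 0.1961.
This is the posterior mode — the MAP estimate.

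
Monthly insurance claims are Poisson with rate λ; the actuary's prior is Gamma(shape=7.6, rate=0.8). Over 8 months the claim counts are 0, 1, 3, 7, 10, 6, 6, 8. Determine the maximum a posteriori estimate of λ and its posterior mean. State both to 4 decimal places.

Σ counts = 41. Posterior: Gamma(shape = 7.6+41 = 48.6, rate = 0.8+8 = 8.8).
Mode = (α−1)/β = 47.6/8.8 = 5.4091.
Mean = α/β = 48.6/8.8 = 5.5227.
The mean is pulled above the mode by the posterior's right skew.

MAP = 5.4091, posterior mean = 5.5227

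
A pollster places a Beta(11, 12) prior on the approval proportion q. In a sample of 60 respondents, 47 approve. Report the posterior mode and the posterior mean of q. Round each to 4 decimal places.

Posterior: Beta(11+47, 12+13) = Beta(58, 25).
Mode = (58−1)/(58+25−2) = 57/81 = 0.7037.
Mean = 58/(58+25) = 58/83 = 0.6988.

MAP: 0.7037. Posterior mean: 0.6988.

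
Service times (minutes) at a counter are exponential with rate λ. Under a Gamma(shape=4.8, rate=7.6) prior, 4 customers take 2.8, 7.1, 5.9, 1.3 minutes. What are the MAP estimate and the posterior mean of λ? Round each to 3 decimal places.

MAP estimate = 0.316, posterior mean = 0.356

Σ times = 17.1. Posterior: Gamma(shape = 4.8+4 = 8.8, rate = 7.6+17.1 = 24.7).
Mode = (α−1)/β = 7.8/24.7 = 0.316.
Mean = α/β = 8.8/24.7 = 0.356.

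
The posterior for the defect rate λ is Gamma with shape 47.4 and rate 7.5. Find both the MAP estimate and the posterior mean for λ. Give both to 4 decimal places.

MAP: 6.1867. Posterior mean: 6.3200.

Mode = (α−1)/β = 46.4/7.5 = 6.1867.
Mean = α/β = 47.4/7.5 = 6.3200.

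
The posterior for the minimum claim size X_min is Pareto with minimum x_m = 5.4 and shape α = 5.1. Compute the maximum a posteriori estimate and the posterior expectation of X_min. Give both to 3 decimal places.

The Pareto density is strictly decreasing on [x_m, ∞), so the mode is x_m = 5.400.
Mean = α·x_m/(α−1) = 5.1·5.4/4.1 = 6.717.
Right-skewed posterior ⇒ mode < mean.

MAP = 5.400, posterior mean = 6.717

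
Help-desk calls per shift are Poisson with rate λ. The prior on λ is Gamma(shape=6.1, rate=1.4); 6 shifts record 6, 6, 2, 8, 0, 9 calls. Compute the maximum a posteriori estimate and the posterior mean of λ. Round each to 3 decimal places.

MAP: 4.878. Posterior mean: 5.014.

Σ counts = 31. Posterior: Gamma(shape = 6.1+31 = 37.1, rate = 1.4+6 = 7.4).
Mode = (α−1)/β = 36.1/7.4 = 4.878.
Mean = α/β = 37.1/7.4 = 5.014.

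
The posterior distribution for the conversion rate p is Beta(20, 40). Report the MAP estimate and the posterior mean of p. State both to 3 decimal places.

Mode = (20−1)/(20+40−2) = 19/58 = 0.328.
Mean = 20/(20+40) = 20/60 = 0.333.

MAP = 0.328, posterior mean = 0.333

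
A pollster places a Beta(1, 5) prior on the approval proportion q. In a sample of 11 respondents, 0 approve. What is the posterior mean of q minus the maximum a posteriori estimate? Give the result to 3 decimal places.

0.059

Posterior: Beta(1+0, 5+11) = Beta(1, 16).
Since α = 1 ≤ 1 and β > 1, the Beta density is monotone decreasing on [0,1]; the mode is at 0.
Mean = 1/(1+16) = 0.059.
Difference = 0.059 − 0.000 = 0.059.
The mean is pulled above the mode by the posterior's right skew.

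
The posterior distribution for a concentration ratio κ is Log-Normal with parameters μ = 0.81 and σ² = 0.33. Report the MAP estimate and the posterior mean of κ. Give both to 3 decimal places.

MAP = 1.616; posterior mean = 2.651

Mode = exp(μ − σ²) = exp(0.48) = 1.616.
Mean = exp(μ + σ²/2) = exp(0.975) = 2.651.
Mean > mode: the posterior has a right tail.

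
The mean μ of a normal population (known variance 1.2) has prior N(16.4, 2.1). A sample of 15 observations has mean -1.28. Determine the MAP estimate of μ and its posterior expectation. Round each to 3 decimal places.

MAP estimate = -0.631, posterior expectation = -0.631

Posterior for μ is Normal. Precision-weighted mean: (1/2.1·16.4 + 15/1.2·-1.28) / (1/2.1 + 15/1.2) = -0.631.
A Normal posterior is symmetric, so mode = mean.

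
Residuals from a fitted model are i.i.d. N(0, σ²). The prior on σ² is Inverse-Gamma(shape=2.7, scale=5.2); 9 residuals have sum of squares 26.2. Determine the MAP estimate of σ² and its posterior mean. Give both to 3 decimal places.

MAP = 2.232; posterior mean = 2.952

Posterior: Inverse-Gamma(shape = 2.7+9/2 = 7.2, scale = 5.2+26.2/2 = 18.3).
Mode = β/(α+1) = 18.3/8.2 = 2.232.
Mean = β/(α−1) = 18.3/6.2 = 2.952.
Mean > mode: the posterior has a right tail.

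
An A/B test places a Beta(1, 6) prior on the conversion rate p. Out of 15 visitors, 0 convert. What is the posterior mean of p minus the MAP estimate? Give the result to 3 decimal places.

0.045

Posterior: Beta(1+0, 6+15) = Beta(1, 21).
Since α = 1 ≤ 1 and β > 1, the Beta density is monotone decreasing on [0,1]; the mode is at 0.
Mean = 1/(1+21) = 0.045.
Difference = 0.045 − 0.000 = 0.045.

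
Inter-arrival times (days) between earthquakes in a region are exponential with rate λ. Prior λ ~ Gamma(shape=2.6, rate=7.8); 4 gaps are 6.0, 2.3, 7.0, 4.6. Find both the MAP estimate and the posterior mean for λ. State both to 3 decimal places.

λ_MAP = 0.202, E[λ|data] = 0.238

Σ times = 19.9. Posterior: Gamma(shape = 2.6+4 = 6.6, rate = 7.8+19.9 = 27.7).
Mode = (α−1)/β = 5.6/27.7 = 0.202.
Mean = α/β = 6.6/27.7 = 0.238.
Mean > mode: the posterior has a right tail.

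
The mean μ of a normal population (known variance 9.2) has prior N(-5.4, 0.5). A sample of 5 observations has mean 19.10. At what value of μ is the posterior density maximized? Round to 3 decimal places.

Posterior for μ is Normal. Precision-weighted mean: (1/0.5·-5.4 + 5/9.2·19.10) / (1/0.5 + 5/9.2) = -0.165.
A Normal posterior is symmetric, so mode = mean.
This is the posterior mode — the MAP estimate.

-0.165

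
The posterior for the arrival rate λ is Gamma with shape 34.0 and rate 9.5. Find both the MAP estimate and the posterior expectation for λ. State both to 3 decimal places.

MAP estimate = 3.474, posterior expectation = 3.579

Mode = (α−1)/β = 33.0/9.5 = 3.474.
Mean = α/β = 34.0/9.5 = 3.579.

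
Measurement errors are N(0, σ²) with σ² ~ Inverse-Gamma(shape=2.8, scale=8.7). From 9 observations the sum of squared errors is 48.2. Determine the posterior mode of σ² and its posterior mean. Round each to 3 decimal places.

MAP = 3.952, posterior mean = 5.206

Posterior: Inverse-Gamma(shape = 2.8+9/2 = 7.3, scale = 8.7+48.2/2 = 32.8).
Mode = β/(α+1) = 32.8/8.3 = 3.952.
Mean = β/(α−1) = 32.8/6.3 = 5.206.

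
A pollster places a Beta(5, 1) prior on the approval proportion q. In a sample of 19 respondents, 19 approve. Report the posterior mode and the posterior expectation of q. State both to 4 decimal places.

Posterior: Beta(5+19, 1+0) = Beta(24, 1).
Since β = 1 ≤ 1 and α > 1, the Beta density is monotone increasing on [0,1]; the mode is at 1.
Mean = 24/(24+1) = 0.9600.
The mean is pulled below the mode by the posterior's left skew.

MAP = 1.0000, posterior mean = 0.9600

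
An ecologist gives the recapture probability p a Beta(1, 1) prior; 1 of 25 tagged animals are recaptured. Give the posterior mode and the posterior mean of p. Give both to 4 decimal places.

Posterior: Beta(1+1, 1+24) = Beta(2, 25).
Mode = (2−1)/(2+25−2) = 1/25 = 0.0400.
With a flat prior the MAP equals the MLE, 1/25.
Mean = 2/(2+25) = 2/27 = 0.0741.
The posterior is right-skewed, so the mean exceeds the mode.

MAP = 0.0400; posterior mean = 0.0741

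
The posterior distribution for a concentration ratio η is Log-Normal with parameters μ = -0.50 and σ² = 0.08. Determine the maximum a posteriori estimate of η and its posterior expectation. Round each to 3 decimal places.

Mode = exp(μ − σ²) = exp(-0.58) = 0.560.
Mean = exp(μ + σ²/2) = exp(-0.460) = 0.631.
The mean is pulled above the mode by the posterior's right skew.

MAP = 0.560, posterior mean = 0.631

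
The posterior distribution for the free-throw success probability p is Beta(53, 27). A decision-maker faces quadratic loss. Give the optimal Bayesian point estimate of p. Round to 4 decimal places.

0.6625

Mode = (53−1)/(53+27−2) = 52/78 = 0.6667.
Mean = 53/(53+27) = 53/80 = 0.6625.
Quadratic loss ⇒ the optimal estimator is the posterior mean.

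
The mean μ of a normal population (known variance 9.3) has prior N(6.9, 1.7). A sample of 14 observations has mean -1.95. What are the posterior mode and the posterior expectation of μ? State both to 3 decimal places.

Posterior for μ is Normal. Precision-weighted mean: (1/1.7·6.9 + 14/9.3·-1.95) / (1/1.7 + 14/9.3) = 0.537.
A Normal posterior is symmetric, so mode = mean.

μ_MAP = 0.537, E[μ|data] = 0.537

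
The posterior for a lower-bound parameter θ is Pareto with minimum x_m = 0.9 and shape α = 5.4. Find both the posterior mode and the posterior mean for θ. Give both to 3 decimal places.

The Pareto density is strictly decreasing on [x_m, ∞), so the mode is x_m = 0.900.
Mean = α·x_m/(α−1) = 5.4·0.9/4.4 = 1.105.

MAP = 0.900; posterior mean = 1.105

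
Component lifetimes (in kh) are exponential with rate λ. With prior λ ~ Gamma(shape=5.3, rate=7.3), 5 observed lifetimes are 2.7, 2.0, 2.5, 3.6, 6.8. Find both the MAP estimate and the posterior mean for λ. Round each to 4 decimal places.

MAP = 0.3735, posterior mean = 0.4137

Σ times = 17.6. Posterior: Gamma(shape = 5.3+5 = 10.3, rate = 7.3+17.6 = 24.9).
Mode = (α−1)/β = 9.3/24.9 = 0.3735.
Mean = α/β = 10.3/24.9 = 0.4137.
Right-skewed posterior ⇒ mode < mean.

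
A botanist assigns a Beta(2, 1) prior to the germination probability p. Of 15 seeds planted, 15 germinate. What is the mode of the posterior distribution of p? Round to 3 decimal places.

1.000

Posterior: Beta(2+15, 1+0) = Beta(17, 1).
Since β = 1 ≤ 1 and α > 1, the Beta density is monotone increasing on [0,1]; the mode is at 1.
Mean = 17/(17+1) = 0.944.
This is the posterior mode — the MAP estimate.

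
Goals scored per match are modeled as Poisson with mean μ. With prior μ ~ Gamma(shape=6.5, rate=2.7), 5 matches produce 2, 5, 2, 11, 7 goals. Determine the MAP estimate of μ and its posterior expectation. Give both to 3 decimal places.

Σ counts = 27. Posterior: Gamma(shape = 6.5+27 = 33.5, rate = 2.7+5 = 7.7).
Mode = (α−1)/β = 32.5/7.7 = 4.221.
Mean = α/β = 33.5/7.7 = 4.351.
The mean is pulled above the mode by the posterior's right skew.

MAP = 4.221, posterior mean = 4.351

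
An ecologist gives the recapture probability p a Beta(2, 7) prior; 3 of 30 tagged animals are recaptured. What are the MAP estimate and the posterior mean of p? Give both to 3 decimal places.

Posterior: Beta(2+3, 7+27) = Beta(5, 34).
Mode = (5−1)/(5+34−2) = 4/37 = 0.108.
Mean = 5/(5+34) = 5/39 = 0.128.
Right-skewed posterior ⇒ mode < mean.

MAP estimate = 0.108, posterior mean = 0.128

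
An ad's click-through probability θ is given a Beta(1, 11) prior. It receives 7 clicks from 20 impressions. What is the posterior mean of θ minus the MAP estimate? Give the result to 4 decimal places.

0.0167

Posterior: Beta(1+7, 11+13) = Beta(8, 24).
Mode = (8−1)/(8+24−2) = 7/30 = 0.2333.
Mean = 8/(8+24) = 8/32 = 0.2500.
Difference = 0.2500 − 0.2333 = 0.0167.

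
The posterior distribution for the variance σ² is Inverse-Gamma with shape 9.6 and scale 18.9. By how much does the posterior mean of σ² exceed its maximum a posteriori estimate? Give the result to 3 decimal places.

Mode = β/(α+1) = 18.9/10.6 = 1.783.
Mean = β/(α−1) = 18.9/8.6 = 2.198.
Difference = 2.198 − 1.783 = 0.415.

0.415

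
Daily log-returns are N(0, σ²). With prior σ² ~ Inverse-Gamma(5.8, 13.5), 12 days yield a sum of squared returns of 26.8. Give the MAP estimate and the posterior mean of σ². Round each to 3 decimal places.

MAP: 2.102. Posterior mean: 2.491.

Posterior: Inverse-Gamma(shape = 5.8+12/2 = 11.8, scale = 13.5+26.8/2 = 26.9).
Mode = β/(α+1) = 26.9/12.8 = 2.102.
Mean = β/(α−1) = 26.9/10.8 = 2.491.
Mean > mode: the posterior has a right tail.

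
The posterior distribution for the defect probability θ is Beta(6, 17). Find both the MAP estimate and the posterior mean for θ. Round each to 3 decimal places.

MAP: 0.238. Posterior mean: 0.261.

Mode = (6−1)/(6+17−2) = 5/21 = 0.238.
Mean = 6/(6+17) = 6/23 = 0.261.
Mean > mode: the posterior has a right tail.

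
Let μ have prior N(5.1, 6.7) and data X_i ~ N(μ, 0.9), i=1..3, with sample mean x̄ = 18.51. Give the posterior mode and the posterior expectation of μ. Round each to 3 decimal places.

posterior mode = 17.935, posterior expectation = 17.935

Posterior for μ is Normal. Precision-weighted mean: (1/6.7·5.1 + 3/0.9·18.51) / (1/6.7 + 3/0.9) = 17.935.
A Normal posterior is symmetric, so mode = mean.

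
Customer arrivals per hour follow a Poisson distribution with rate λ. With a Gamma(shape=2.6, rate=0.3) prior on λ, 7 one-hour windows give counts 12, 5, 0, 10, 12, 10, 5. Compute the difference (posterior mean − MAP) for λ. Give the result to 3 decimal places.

Σ counts = 54. Posterior: Gamma(shape = 2.6+54 = 56.6, rate = 0.3+7 = 7.3).
Mode = (α−1)/β = 55.6/7.3 = 7.616.
Mean = α/β = 56.6/7.3 = 7.753.
Difference = 7.753 − 7.616 = 0.137.
Right-skewed posterior ⇒ mode < mean.

0.137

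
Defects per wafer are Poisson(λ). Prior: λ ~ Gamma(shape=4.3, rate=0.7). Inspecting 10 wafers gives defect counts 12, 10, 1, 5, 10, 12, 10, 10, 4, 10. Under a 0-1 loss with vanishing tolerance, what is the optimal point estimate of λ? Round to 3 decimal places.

8.159

Σ counts = 84. Posterior: Gamma(shape = 4.3+84 = 88.3, rate = 0.7+10 = 10.7).
Mode = (α−1)/β = 87.3/10.7 = 8.159.
Mean = α/β = 88.3/10.7 = 8.252.
This is the posterior mode — the MAP estimate.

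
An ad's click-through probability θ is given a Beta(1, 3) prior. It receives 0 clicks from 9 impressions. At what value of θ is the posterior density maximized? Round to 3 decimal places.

0.000

Posterior: Beta(1+0, 3+9) = Beta(1, 12).
Since α = 1 ≤ 1 and β > 1, the Beta density is monotone decreasing on [0,1]; the mode is at 0.
Mean = 1/(1+12) = 0.077.
This is the posterior mode — the MAP estimate.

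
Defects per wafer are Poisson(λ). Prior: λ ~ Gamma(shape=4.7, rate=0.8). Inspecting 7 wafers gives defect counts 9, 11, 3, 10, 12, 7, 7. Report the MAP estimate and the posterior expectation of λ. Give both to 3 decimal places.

Σ counts = 59. Posterior: Gamma(shape = 4.7+59 = 63.7, rate = 0.8+7 = 7.8).
Mode = (α−1)/β = 62.7/7.8 = 8.038.
Mean = α/β = 63.7/7.8 = 8.167.
The posterior is right-skewed, so the mean exceeds the mode.

MAP: 8.038. Posterior mean: 8.167.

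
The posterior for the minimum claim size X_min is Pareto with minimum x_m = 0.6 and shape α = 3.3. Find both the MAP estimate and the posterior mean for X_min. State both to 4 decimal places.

MAP: 0.6000. Posterior mean: 0.8609.

The Pareto density is strictly decreasing on [x_m, ∞), so the mode is x_m = 0.6000.
Mean = α·x_m/(α−1) = 3.3·0.6/2.3 = 0.8609.
Mean > mode: the posterior has a right tail.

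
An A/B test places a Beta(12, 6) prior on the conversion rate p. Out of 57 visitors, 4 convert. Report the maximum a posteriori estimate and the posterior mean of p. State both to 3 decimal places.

p_MAP = 0.205, E[p|data] = 0.213

Posterior: Beta(12+4, 6+53) = Beta(16, 59).
Mode = (16−1)/(16+59−2) = 15/73 = 0.205.
Mean = 16/(16+59) = 16/75 = 0.213.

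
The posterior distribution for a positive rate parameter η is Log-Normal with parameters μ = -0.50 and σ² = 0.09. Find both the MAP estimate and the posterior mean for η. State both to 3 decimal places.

MAP: 0.554. Posterior mean: 0.634.

Mode = exp(μ − σ²) = exp(-0.59) = 0.554.
Mean = exp(μ + σ²/2) = exp(-0.455) = 0.634.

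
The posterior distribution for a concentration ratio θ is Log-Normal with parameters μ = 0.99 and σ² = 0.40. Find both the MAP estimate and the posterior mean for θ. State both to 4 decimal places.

MAP = 1.8040, posterior mean = 3.2871

Mode = exp(μ − σ²) = exp(0.59) = 1.8040.
Mean = exp(μ + σ²/2) = exp(1.190) = 3.2871.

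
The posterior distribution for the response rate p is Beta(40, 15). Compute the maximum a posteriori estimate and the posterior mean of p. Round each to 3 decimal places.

Mode = (40−1)/(40+15−2) = 39/53 = 0.736.
Mean = 40/(40+15) = 40/55 = 0.727.
The mean is pulled below the mode by the posterior's left skew.

MAP = 0.736; posterior mean = 0.727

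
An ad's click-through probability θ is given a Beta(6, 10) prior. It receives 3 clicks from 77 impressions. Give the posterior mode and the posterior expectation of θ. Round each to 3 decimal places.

Posterior: Beta(6+3, 10+74) = Beta(9, 84).
Mode = (9−1)/(9+84−2) = 8/91 = 0.088.
Mean = 9/(9+84) = 9/93 = 0.097.
The posterior is right-skewed, so the mean exceeds the mode.

MAP: 0.088. Posterior mean: 0.097.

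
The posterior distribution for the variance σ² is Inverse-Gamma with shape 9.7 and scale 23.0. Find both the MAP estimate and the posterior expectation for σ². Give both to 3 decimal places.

Mode = β/(α+1) = 23.0/10.7 = 2.150.
Mean = β/(α−1) = 23.0/8.7 = 2.644.

MAP = 2.150; posterior mean = 2.644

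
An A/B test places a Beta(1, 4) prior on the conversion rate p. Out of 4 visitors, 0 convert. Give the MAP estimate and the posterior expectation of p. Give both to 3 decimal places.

MAP: 0.000. Posterior mean: 0.111.

Posterior: Beta(1+0, 4+4) = Beta(1, 8).
Since α = 1 ≤ 1 and β > 1, the Beta density is monotone decreasing on [0,1]; the mode is at 0.
Mean = 1/(1+8) = 0.111.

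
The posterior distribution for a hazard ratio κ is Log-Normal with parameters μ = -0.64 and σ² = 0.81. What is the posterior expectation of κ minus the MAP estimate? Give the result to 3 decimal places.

0.556

Mode = exp(μ − σ²) = exp(-1.45) = 0.235.
Mean = exp(μ + σ²/2) = exp(-0.235) = 0.791.
Difference = 0.791 − 0.235 = 0.556.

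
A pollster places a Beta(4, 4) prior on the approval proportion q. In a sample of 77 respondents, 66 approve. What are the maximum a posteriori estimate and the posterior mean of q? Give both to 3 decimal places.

Posterior: Beta(4+66, 4+11) = Beta(70, 15).
Mode = (70−1)/(70+15−2) = 69/83 = 0.831.
Mean = 70/(70+15) = 70/85 = 0.824.

q_MAP = 0.831, E[q|data] = 0.824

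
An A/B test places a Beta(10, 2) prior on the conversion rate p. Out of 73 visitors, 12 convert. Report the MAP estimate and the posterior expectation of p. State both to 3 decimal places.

Posterior: Beta(10+12, 2+61) = Beta(22, 63).
Mode = (22−1)/(22+63−2) = 21/83 = 0.253.
Mean = 22/(22+63) = 22/85 = 0.259.
Right-skewed posterior ⇒ mode < mean.

MAP estimate = 0.253, posterior expectation = 0.259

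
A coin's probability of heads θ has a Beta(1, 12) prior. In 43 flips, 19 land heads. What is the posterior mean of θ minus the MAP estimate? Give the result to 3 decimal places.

Posterior: Beta(1+19, 12+24) = Beta(20, 36).
Mode = (20−1)/(20+36−2) = 19/54 = 0.352.
Mean = 20/(20+36) = 20/56 = 0.357.
Difference = 0.357 − 0.352 = 0.005.
Right-skewed posterior ⇒ mode < mean.

0.005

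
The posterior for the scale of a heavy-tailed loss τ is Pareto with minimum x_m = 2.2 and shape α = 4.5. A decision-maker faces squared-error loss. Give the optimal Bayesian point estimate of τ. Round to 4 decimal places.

2.8286

The Pareto density is strictly decreasing on [x_m, ∞), so the mode is x_m = 2.2000.
Mean = α·x_m/(α−1) = 4.5·2.2/3.5 = 2.8286.
Squared-error loss ⇒ the optimal estimator is the posterior mean.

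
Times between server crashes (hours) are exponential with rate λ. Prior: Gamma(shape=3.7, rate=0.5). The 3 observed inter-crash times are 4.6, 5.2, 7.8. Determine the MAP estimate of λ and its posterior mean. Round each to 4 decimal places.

Σ times = 17.6. Posterior: Gamma(shape = 3.7+3 = 6.7, rate = 0.5+17.6 = 18.1).
Mode = (α−1)/β = 5.7/18.1 = 0.3149.
Mean = α/β = 6.7/18.1 = 0.3702.
The posterior is right-skewed, so the mean exceeds the mode.

MAP estimate = 0.3149, posterior mean = 0.3702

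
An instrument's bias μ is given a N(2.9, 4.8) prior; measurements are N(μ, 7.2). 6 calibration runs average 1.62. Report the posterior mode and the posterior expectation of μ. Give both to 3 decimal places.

Posterior for μ is Normal. Precision-weighted mean: (1/4.8·2.9 + 6/7.2·1.62) / (1/4.8 + 6/7.2) = 1.876.
A Normal posterior is symmetric, so mode = mean.

μ_MAP = 1.876, E[μ|data] = 1.876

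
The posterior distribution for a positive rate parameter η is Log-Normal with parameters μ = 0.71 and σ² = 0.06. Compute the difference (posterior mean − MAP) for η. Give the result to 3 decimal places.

0.180

Mode = exp(μ − σ²) = exp(0.65) = 1.916.
Mean = exp(μ + σ²/2) = exp(0.740) = 2.096.
Difference = 2.096 − 1.916 = 0.180.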